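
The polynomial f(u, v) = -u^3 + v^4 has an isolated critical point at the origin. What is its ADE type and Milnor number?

Type E6, Milnor number mu = 6.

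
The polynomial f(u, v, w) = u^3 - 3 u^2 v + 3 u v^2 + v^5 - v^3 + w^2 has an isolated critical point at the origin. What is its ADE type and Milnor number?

Type E8, Milnor number mu = 8.

The Hessian of f at 0 has rank 1. Corank 2; j^3 = (u - v)^3 is a perfect cube, so E-series; the 5-jet and mu = 8 give E_8.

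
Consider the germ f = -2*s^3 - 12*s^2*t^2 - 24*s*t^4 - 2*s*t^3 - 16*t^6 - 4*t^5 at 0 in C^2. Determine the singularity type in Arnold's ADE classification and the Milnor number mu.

The Hessian of f at 0 has rank 0. Corank 2; j^3 = -2*s^3 is a perfect cube, so E-series; the 4-jet and mu = 7 give E_7.

Type E_7, Milnor number mu = 7.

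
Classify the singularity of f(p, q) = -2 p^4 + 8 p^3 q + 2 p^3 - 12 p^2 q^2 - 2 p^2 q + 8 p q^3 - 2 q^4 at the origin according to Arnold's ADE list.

The Hessian of f at 0 is [[0, 0], [0, 0]] with rank 0, so corank 2. A Groebner basis of the Jacobian ideal J(f) in C{p,q} is {p*q^2, p*q/4 + q^3, p^2 - p*q}; counting standard monomials gives mu = 5. Corank 2; j^3 = 2*p^2*(p - q) has shape L^2 M (L != M), so D-series; mu = 5 gives D_5.

D5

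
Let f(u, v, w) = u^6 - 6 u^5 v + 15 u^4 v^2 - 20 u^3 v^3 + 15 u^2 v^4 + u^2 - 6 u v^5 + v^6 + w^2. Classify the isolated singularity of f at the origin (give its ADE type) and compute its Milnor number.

Type A_5, Milnor number mu = 5.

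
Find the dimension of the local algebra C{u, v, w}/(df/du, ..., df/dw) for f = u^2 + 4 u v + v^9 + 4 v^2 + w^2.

8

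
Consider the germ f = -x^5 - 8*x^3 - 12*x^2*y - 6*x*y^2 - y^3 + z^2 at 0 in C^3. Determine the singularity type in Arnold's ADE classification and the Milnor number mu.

Type E_8, Milnor number mu = 8.

The Hessian of f at 0 has rank 1. Corank 2; j^3 = -(2*x + y)^3 is a perfect cube, so E-series; the 5-jet and mu = 8 give E_8.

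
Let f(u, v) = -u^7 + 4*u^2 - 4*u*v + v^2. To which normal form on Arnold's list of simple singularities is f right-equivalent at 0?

The Hessian of f at 0 has rank 1. Corank 1: A-series; mu = 6 gives A_6.

A6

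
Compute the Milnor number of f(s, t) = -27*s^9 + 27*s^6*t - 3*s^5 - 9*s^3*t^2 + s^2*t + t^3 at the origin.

4

The Hessian of f at 0 has rank 0. Corank 2; j^3 = t*(s^2 + t^2) splits into three distinct lines over C (the quadratic factor has nonzero discriminant), so D_4.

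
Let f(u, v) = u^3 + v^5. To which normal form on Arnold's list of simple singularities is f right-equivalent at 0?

The Hessian of f at 0 has rank 0. Corank 2; j^3 = u^3 is a perfect cube, so E-series; the 5-jet and mu = 8 give E_8.

E_{8}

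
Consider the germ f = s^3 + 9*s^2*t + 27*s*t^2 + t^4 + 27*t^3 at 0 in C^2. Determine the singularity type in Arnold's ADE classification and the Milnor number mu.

Type E6, Milnor number mu = 6.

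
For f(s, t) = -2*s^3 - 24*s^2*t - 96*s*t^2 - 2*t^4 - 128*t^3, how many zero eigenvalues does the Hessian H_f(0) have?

2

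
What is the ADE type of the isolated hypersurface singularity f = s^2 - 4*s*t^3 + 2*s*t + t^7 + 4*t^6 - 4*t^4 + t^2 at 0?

The Hessian of f at 0 has rank 1. Corank 1: A-series; mu = 6 gives A_6.

A_{6}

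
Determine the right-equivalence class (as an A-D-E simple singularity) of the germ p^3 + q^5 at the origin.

The Hessian of f at 0 has rank 0. Corank 2; j^3 = p^3 is a perfect cube, so E-series; the 5-jet and mu = 8 give E_8.

E8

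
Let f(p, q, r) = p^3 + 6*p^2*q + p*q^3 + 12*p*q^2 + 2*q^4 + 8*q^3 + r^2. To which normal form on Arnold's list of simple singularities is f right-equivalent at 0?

The Hessian of f at 0 has rank 1. Corank 2; j^3 = (p + 2*q)^3 is a perfect cube, so E-series; the 4-jet and mu = 7 give E_7.

E7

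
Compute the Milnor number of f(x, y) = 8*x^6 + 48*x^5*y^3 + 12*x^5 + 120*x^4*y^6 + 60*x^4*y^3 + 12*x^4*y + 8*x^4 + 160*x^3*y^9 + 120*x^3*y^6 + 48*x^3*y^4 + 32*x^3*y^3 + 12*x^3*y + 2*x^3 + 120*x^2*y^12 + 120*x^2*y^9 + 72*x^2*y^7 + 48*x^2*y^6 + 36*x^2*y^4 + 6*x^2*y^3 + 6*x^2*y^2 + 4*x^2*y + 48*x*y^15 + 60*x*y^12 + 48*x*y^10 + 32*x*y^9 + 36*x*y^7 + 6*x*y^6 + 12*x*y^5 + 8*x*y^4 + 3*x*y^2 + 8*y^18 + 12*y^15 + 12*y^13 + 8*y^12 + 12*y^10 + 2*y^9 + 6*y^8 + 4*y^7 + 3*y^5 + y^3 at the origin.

4

The Hessian of f at 0 has rank 0. Corank 2; j^3 = (x + y)*(2*x^2 + 2*x*y + y^2) splits into three distinct lines over C (the quadratic factor has nonzero discriminant), so D_4.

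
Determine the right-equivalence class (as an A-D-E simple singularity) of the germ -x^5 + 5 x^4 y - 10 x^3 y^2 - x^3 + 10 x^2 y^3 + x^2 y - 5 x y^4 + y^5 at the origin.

The Hessian of f at 0 has rank 0. Corank 2; j^3 = -x^2*(x - y) has shape L^2 M (L != M), so D-series; mu = 6 gives D_6.

D_6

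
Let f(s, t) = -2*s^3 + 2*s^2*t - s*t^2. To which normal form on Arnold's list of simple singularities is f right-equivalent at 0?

The Hessian of f at 0 has rank 0. Corank 2; j^3 = -s*(2*s^2 - 2*s*t + t^2) splits into three distinct lines over C (the quadratic factor has nonzero discriminant), so D_4.

D_{4}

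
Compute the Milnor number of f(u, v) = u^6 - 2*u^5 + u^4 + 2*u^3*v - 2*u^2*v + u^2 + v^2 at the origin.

1

The Hessian of f at 0 is [[2, 0], [0, 2]] with rank 2, so corank 0. A Groebner basis of the Jacobian ideal J(f) in C{u,v} is {u, v}; counting standard monomials gives mu = 1. Corank 0: nondegenerate Morse point, so A_1.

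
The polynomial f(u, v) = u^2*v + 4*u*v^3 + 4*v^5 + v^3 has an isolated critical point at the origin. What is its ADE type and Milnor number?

Type D4, Milnor number mu = 4.

The Hessian of f at 0 is [[0, 0], [0, 0]] with rank 0, so corank 2. A Groebner basis of the Jacobian ideal J(f) in C{u,v} is {v^3, u^2 + 3*v^2, u*v}; counting standard monomials gives mu = 4. Corank 2; j^3 = v*(u^2 + v^2) splits into three distinct lines over C (the quadratic factor has nonzero discriminant), so D_4.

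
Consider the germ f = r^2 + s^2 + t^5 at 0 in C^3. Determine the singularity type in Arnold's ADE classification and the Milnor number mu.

Type A4, Milnor number mu = 4.

The Hessian of f at 0 is [[2, 0, 0], [0, 0, 0], [0, 0, 2]] with rank 2, so corank 1. A Groebner basis of the Jacobian ideal J(f) in C{s,t,r} is {t^4, s, r}; counting standard monomials gives mu = 4. Corank 1: A-series; mu = 4 gives A_4.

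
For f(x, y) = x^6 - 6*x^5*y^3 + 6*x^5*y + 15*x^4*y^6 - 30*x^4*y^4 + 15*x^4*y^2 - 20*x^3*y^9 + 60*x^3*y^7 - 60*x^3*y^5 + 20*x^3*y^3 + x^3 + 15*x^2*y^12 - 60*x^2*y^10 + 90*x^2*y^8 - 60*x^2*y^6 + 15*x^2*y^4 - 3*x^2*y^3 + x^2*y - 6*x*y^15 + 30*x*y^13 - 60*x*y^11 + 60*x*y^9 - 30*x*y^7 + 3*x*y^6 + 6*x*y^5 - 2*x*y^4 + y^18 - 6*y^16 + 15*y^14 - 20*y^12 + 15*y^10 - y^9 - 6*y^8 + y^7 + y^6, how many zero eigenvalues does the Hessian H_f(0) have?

2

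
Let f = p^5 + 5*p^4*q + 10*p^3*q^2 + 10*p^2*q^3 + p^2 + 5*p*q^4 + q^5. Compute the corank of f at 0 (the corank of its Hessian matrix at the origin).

The Hessian at 0 is [[2, 0], [0, 0]] of rank 1; hence corank 1.

1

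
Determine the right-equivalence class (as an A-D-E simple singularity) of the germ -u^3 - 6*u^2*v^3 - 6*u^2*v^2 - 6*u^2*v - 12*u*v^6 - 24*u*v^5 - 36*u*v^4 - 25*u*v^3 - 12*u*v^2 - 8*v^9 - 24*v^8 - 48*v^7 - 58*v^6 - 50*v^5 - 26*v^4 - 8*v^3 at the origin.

E_{7}

The Hessian of f at 0 has rank 0. Corank 2; j^3 = -(u + 2*v)^3 is a perfect cube, so E-series; the 4-jet and mu = 7 give E_7.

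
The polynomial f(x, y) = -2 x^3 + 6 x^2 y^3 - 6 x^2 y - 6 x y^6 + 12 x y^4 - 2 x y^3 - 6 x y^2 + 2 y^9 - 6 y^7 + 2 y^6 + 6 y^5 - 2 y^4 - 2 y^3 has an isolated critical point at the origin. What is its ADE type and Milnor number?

Type E_{7}, Milnor number mu = 7.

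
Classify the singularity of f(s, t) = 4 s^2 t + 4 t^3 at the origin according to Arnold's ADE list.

D_{4}

The Hessian of f at 0 has rank 0. Corank 2; j^3 = 4*t*(s^2 + t^2) splits into three distinct lines over C (the quadratic factor has nonzero discriminant), so D_4.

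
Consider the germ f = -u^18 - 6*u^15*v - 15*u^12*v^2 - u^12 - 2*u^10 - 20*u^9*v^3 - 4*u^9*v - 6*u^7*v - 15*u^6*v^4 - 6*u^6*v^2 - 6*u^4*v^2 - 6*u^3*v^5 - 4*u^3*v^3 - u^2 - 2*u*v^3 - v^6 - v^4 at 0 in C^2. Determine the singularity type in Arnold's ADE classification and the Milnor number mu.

Type A3, Milnor number mu = 3.

The Hessian of f at 0 is [[-2, 0], [0, 0]] with rank 1, so corank 1. A Groebner basis of the Jacobian ideal J(f) in C{u,v} is {v^3, u}; counting standard monomials gives mu = 3. Corank 1: A-series; mu = 3 gives A_3.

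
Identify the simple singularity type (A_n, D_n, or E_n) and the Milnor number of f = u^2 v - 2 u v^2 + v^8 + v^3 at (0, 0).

The Hessian of f at 0 has rank 0. Corank 2; j^3 = v*(u - v)^2 has shape L^2 M (L != M), so D-series; mu = 9 gives D_9.

Type D_9, Milnor number mu = 9.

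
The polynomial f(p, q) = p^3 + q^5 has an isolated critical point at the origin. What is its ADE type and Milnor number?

The Hessian of f at 0 has rank 0. Corank 2; j^3 = p^3 is a perfect cube, so E-series; the 5-jet and mu = 8 give E_8.

Type E8, Milnor number mu = 8.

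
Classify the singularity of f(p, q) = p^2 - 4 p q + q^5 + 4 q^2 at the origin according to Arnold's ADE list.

A4

The Hessian of f at 0 has rank 1. Corank 1: A-series; mu = 4 gives A_4.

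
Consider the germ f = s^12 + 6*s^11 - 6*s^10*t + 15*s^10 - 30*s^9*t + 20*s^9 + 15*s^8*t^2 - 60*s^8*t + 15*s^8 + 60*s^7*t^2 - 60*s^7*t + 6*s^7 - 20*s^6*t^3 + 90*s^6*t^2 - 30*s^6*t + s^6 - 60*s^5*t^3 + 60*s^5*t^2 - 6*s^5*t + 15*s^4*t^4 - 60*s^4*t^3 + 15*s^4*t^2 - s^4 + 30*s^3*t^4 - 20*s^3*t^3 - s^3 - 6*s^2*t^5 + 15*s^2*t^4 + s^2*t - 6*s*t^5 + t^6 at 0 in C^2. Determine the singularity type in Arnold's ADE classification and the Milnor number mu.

The Hessian of f at 0 has rank 0. Corank 2; j^3 = -s^2*(s - t) has shape L^2 M (L != M), so D-series; mu = 7 gives D_7.

Type D7, Milnor number mu = 7.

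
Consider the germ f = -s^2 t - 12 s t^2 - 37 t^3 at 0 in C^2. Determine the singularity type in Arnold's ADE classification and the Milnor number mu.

Type D4, Milnor number mu = 4.

The Hessian of f at 0 is [[0, 0], [0, 0]] with rank 0, so corank 2. A Groebner basis of the Jacobian ideal J(f) in C{s,t} is {t^3, s^2 - 33*t^2, s*t + 6*t^2}; counting standard monomials gives mu = 4. Corank 2; j^3 = -t*(s^2 + 12*s*t + 37*t^2) splits into three distinct lines over C (the quadratic factor has nonzero discriminant), so D_4.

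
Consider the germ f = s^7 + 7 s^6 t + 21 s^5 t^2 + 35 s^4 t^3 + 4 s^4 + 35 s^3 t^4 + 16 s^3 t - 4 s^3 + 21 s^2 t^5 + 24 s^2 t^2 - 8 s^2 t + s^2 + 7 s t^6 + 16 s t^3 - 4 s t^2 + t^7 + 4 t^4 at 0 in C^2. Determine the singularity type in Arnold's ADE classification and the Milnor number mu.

Type A_6, Milnor number mu = 6.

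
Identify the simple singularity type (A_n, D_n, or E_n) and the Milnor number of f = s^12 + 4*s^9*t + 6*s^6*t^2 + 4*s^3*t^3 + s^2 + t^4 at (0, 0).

Type A_{3}, Milnor number mu = 3.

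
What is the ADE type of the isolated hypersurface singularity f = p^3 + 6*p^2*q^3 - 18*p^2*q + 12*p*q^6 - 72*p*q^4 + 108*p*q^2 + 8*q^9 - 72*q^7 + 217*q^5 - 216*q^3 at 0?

The Hessian of f at 0 is [[0, 0], [0, 0]] with rank 0, so corank 2. A Groebner basis of the Jacobian ideal J(f) in C{p,q} is {p^2/4 + p*q^3 - 3*p*q + 9*q^2, q^4, p^3 - 108*p*q^2 + 432*q^3, p^2*q - 12*p*q^2 + 36*q^3}; counting standard monomials gives mu = 8. Corank 2; j^3 = (p - 6*q)^3 is a perfect cube, so E-series; the 5-jet and mu = 8 give E_8.

E8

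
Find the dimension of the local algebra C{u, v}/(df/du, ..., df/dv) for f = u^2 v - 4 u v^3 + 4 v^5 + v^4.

5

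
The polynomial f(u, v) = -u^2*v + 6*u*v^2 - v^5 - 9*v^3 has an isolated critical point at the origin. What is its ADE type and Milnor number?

The Hessian of f at 0 is [[0, 0], [0, 0]] with rank 0, so corank 2. A Groebner basis of the Jacobian ideal J(f) in C{u,v} is {u^2/5 + v^4 - 9*v^2/5, u^3 - 27*v^3, u*v - 3*v^2}; counting standard monomials gives mu = 6. Corank 2; j^3 = -v*(u - 3*v)^2 has shape L^2 M (L != M), so D-series; mu = 6 gives D_6.

Type D_6, Milnor number mu = 6.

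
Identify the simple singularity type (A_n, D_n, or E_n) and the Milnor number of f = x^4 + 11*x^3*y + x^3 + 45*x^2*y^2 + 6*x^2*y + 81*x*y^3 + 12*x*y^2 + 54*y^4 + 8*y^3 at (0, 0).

Type E_{7}, Milnor number mu = 7.

The Hessian of f at 0 has rank 0. Corank 2; j^3 = (x + 2*y)^3 is a perfect cube, so E-series; the 4-jet and mu = 7 give E_7.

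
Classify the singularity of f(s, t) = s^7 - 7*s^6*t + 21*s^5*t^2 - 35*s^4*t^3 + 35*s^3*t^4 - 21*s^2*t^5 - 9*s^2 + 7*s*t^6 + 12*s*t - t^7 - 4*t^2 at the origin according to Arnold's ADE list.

The Hessian of f at 0 is [[-18, 12], [12, -8]] with rank 1, so corank 1. A Groebner basis of the Jacobian ideal J(f) in C{s,t} is {t^6, s - 2*t/3}; counting standard monomials gives mu = 6. Corank 1: A-series; mu = 6 gives A_6.

A_6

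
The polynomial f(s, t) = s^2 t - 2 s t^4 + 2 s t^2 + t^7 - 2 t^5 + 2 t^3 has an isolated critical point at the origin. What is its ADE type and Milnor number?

The Hessian of f at 0 is [[0, 0], [0, 0]] with rank 0, so corank 2. A Groebner basis of the Jacobian ideal J(f) in C{s,t} is {t^3, s^2 + 2*t^2, s*t + t^2}; counting standard monomials gives mu = 4. Corank 2; j^3 = t*(s^2 + 2*s*t + 2*t^2) splits into three distinct lines over C (the quadratic factor has nonzero discriminant), so D_4.

Type D4, Milnor number mu = 4.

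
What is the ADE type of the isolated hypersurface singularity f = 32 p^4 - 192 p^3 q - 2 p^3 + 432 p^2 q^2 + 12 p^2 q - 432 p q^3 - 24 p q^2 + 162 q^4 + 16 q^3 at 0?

E_6

The Hessian of f at 0 has rank 0. Corank 2; j^3 = -2*(p - 2*q)^3 is a perfect cube, so E-series; the 4-jet and mu = 6 give E_6.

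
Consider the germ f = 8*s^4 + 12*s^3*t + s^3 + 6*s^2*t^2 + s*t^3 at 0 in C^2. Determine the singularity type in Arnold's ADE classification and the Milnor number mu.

Type E_{7}, Milnor number mu = 7.

The Hessian of f at 0 is [[0, 0], [0, 0]] with rank 0, so corank 2. A Groebner basis of the Jacobian ideal J(f) in C{s,t} is {3*s^2/4 + t^4 + t^3/4, s^3, s^2*t - s^2/4 - t^3/12, s^2 + s*t^2 + t^3/3}; counting standard monomials gives mu = 7. Corank 2; j^3 = s^3 is a perfect cube, so E-series; the 4-jet and mu = 7 give E_7.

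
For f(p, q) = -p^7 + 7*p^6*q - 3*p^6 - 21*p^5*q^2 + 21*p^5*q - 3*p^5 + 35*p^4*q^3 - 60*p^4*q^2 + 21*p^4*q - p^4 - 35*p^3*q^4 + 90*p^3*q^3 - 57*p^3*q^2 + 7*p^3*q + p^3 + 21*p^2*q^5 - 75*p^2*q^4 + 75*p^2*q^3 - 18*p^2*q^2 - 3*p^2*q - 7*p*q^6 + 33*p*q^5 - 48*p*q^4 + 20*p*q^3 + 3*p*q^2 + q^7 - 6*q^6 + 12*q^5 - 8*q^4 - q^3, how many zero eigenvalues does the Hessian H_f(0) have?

2

The Hessian at 0 is [[0, 0], [0, 0]] of rank 0; hence corank 2.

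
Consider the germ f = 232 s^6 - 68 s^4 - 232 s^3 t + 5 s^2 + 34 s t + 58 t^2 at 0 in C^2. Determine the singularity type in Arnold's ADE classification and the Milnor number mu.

The Hessian of f at 0 is [[10, 34], [34, 116]] with rank 2, so corank 0. A Groebner basis of the Jacobian ideal J(f) in C{s,t} is {s, t}; counting standard monomials gives mu = 1. Corank 0: nondegenerate Morse point, so A_1.

Type A_1, Milnor number mu = 1.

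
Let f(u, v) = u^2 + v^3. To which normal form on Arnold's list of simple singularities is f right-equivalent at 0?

The Hessian of f at 0 has rank 1. Corank 1: A-series; mu = 2 gives A_2.

A_{2}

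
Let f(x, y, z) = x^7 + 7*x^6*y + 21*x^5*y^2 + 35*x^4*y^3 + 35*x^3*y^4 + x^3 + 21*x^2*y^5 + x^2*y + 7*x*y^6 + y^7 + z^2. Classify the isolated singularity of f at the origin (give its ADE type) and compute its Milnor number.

The Hessian of f at 0 is [[0, 0, 0], [0, 0, 0], [0, 0, 2]] with rank 1, so corank 2. A Groebner basis of the Jacobian ideal J(f) in C{x,y,z} is {-x*y/7 + y^6, x*y^2, x^2 + x*y, z}; counting standard monomials gives mu = 8. Corank 2; j^3 = x^2*(x + y) has shape L^2 M (L != M), so D-series; mu = 8 gives D_8.

Type D8, Milnor number mu = 8.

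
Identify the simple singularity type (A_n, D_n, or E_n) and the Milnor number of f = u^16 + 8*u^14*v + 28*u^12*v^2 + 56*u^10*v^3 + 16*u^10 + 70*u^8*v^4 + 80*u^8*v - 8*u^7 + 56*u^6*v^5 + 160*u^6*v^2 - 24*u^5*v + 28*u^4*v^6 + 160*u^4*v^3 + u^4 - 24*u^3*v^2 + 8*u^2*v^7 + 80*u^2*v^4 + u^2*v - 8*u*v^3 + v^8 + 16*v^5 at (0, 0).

Type D_9, Milnor number mu = 9.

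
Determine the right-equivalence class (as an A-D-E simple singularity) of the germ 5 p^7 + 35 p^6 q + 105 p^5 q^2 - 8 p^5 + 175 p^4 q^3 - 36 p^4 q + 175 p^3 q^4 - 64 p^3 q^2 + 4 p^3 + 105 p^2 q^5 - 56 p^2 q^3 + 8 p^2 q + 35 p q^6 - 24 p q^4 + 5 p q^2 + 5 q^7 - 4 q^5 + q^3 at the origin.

The Hessian of f at 0 has rank 0. Corank 2; j^3 = (p + q)*(2*p + q)^2 has shape L^2 M (L != M), so D-series; mu = 8 gives D_8.

D_8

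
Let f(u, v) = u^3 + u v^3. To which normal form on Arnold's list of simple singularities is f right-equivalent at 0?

The Hessian of f at 0 is [[0, 0], [0, 0]] with rank 0, so corank 2. A Groebner basis of the Jacobian ideal J(f) in C{u,v} is {u^3, u*v^2, 3*u^2 + v^3}; counting standard monomials gives mu = 7. Corank 2; j^3 = u^3 is a perfect cube, so E-series; the 4-jet and mu = 7 give E_7.

E_{7}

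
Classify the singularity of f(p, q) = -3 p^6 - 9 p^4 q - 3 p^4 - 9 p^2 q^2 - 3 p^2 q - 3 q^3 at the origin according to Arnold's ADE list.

The Hessian of f at 0 is [[0, 0], [0, 0]] with rank 0, so corank 2. A Groebner basis of the Jacobian ideal J(f) in C{p,q} is {q^3, p^2 + 3*q^2, p*q}; counting standard monomials gives mu = 4. Corank 2; j^3 = -3*q*(p^2 + q^2) splits into three distinct lines over C (the quadratic factor has nonzero discriminant), so D_4.

D_{4}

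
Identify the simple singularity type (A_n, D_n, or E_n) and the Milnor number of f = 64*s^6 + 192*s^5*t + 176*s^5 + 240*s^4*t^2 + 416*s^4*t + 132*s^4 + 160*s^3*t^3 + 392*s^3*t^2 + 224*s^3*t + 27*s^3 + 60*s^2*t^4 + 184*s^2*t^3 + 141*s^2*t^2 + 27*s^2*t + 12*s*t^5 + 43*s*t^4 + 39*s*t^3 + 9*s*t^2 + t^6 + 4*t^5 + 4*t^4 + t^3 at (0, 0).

Type E_{7}, Milnor number mu = 7.

The Hessian of f at 0 is [[0, 0], [0, 0]] with rank 0, so corank 2. A Groebner basis of the Jacobian ideal J(f) in C{s,t} is {-19683*s^2/41 - 13122*s*t/41 + t^4 - 27*t^3/41 - 2187*t^2/41, s^3 + 108*s^2/41 + 72*s*t/41 + 5*t^3/123 + 12*t^2/41, s^2*t - 243*s^2/41 - 162*s*t/41 - 44*t^3/369 - 27*t^2/41, 405*s^2/41 + s*t^2 + 270*s*t/41 + 128*t^3/369 + 45*t^2/41}; counting standard monomials gives mu = 7. Corank 2; j^3 = (3*s + t)^3 is a perfect cube, so E-series; the 4-jet and mu = 7 give E_7.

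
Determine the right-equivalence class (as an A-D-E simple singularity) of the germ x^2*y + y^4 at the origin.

D_{5}

The Hessian of f at 0 is [[0, 0], [0, 0]] with rank 0, so corank 2. A Groebner basis of the Jacobian ideal J(f) in C{x,y} is {x^3, x^2/4 + y^3, x*y}; counting standard monomials gives mu = 5. Corank 2; j^3 = x^2*y has shape L^2 M (L != M), so D-series; mu = 5 gives D_5.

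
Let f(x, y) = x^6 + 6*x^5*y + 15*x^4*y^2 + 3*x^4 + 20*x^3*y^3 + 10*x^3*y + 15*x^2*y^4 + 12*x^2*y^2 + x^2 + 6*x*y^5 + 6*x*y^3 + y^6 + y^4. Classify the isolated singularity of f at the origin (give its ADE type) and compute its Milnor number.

Type A_3, Milnor number mu = 3.

The Hessian of f at 0 is [[2, 0], [0, 0]] with rank 1, so corank 1. A Groebner basis of the Jacobian ideal J(f) in C{x,y} is {y^3, x}; counting standard monomials gives mu = 3. Corank 1: A-series; mu = 3 gives A_3.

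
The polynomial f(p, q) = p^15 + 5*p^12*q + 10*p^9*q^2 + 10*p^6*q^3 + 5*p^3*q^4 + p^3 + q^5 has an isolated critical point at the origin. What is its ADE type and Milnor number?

The Hessian of f at 0 has rank 0. Corank 2; j^3 = p^3 is a perfect cube, so E-series; the 5-jet and mu = 8 give E_8.

Type E8, Milnor number mu = 8.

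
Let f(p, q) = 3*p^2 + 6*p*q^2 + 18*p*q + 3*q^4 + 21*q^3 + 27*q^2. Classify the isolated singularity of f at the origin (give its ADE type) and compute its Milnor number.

The Hessian of f at 0 is [[6, 18], [18, 54]] with rank 1, so corank 1. A Groebner basis of the Jacobian ideal J(f) in C{p,q} is {q^2, p + 3*q}; counting standard monomials gives mu = 2. Corank 1: A-series; mu = 2 gives A_2.

Type A_{2}, Milnor number mu = 2.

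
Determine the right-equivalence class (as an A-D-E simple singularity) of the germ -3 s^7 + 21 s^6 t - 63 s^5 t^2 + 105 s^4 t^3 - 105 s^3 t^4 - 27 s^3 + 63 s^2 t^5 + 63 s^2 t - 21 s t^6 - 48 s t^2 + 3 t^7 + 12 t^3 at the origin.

D_{8}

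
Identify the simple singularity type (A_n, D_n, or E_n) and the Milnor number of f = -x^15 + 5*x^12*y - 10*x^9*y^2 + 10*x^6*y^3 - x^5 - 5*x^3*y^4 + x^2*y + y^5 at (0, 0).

Type D6, Milnor number mu = 6.

The Hessian of f at 0 has rank 0. Corank 2; j^3 = x^2*y has shape L^2 M (L != M), so D-series; mu = 6 gives D_6.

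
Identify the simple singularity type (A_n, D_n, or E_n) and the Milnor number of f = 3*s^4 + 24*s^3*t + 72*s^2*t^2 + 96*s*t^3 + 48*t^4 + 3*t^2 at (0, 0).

Type A3, Milnor number mu = 3.

The Hessian of f at 0 has rank 1. Corank 1: A-series; mu = 3 gives A_3.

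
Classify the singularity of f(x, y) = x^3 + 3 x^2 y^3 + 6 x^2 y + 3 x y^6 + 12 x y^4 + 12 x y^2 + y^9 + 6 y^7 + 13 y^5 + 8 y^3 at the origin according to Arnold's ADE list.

The Hessian of f at 0 has rank 0. Corank 2; j^3 = (x + 2*y)^3 is a perfect cube, so E-series; the 5-jet and mu = 8 give E_8.

E_8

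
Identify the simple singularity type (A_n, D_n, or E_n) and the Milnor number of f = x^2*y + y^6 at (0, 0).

Type D7, Milnor number mu = 7.

The Hessian of f at 0 is [[0, 0], [0, 0]] with rank 0, so corank 2. A Groebner basis of the Jacobian ideal J(f) in C{x,y} is {x^2/6 + y^5, x^3, x*y}; counting standard monomials gives mu = 7. Corank 2; j^3 = x^2*y has shape L^2 M (L != M), so D-series; mu = 7 gives D_7.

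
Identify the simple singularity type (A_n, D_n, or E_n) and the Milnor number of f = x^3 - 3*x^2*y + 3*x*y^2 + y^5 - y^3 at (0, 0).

The Hessian of f at 0 has rank 0. Corank 2; j^3 = (x - y)^3 is a perfect cube, so E-series; the 5-jet and mu = 8 give E_8.

Type E8, Milnor number mu = 8.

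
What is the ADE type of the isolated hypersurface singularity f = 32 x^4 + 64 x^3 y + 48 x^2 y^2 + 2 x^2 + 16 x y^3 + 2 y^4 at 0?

A_3

The Hessian of f at 0 is [[4, 0], [0, 0]] with rank 1, so corank 1. A Groebner basis of the Jacobian ideal J(f) in C{x,y} is {y^3, x}; counting standard monomials gives mu = 3. Corank 1: A-series; mu = 3 gives A_3.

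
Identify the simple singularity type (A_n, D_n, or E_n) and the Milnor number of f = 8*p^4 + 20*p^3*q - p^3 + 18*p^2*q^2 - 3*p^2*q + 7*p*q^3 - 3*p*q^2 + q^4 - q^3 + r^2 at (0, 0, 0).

Type E_7, Milnor number mu = 7.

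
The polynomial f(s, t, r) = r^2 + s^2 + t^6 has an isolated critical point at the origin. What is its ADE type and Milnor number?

Type A_{5}, Milnor number mu = 5.

The Hessian of f at 0 has rank 2. Corank 1: A-series; mu = 5 gives A_5.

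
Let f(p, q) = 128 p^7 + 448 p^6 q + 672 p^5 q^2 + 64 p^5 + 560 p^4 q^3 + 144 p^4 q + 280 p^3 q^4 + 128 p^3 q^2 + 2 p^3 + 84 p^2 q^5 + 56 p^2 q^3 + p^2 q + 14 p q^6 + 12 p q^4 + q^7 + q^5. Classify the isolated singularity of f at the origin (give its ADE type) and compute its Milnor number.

Type D6, Milnor number mu = 6.

The Hessian of f at 0 has rank 0. Corank 2; j^3 = p^2*(2*p + q) has shape L^2 M (L != M), so D-series; mu = 6 gives D_6.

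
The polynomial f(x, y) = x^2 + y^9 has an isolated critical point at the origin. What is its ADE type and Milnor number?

Type A_{8}, Milnor number mu = 8.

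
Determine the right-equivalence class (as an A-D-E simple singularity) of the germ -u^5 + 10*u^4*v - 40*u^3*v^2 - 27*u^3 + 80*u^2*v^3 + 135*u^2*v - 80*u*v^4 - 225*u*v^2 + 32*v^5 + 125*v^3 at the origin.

E_8

The Hessian of f at 0 has rank 0. Corank 2; j^3 = -(3*u - 5*v)^3 is a perfect cube, so E-series; the 5-jet and mu = 8 give E_8.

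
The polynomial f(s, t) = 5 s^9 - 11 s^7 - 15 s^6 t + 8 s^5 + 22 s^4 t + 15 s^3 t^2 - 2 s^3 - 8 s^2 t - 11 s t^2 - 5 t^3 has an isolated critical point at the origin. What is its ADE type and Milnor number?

Type D_4, Milnor number mu = 4.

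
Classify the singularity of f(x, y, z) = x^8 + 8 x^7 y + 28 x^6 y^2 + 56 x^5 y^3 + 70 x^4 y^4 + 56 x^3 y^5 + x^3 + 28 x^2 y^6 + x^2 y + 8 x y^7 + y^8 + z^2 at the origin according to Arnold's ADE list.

D_9

The Hessian of f at 0 has rank 1. Corank 2; j^3 = x^2*(x + y) has shape L^2 M (L != M), so D-series; mu = 9 gives D_9.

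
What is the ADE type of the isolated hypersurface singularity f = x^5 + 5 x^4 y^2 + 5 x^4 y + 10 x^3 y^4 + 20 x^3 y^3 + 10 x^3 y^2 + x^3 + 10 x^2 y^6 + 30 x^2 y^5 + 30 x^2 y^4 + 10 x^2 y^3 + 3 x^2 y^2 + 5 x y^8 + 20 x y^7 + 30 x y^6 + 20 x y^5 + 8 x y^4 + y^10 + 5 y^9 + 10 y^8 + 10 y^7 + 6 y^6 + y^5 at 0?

E_8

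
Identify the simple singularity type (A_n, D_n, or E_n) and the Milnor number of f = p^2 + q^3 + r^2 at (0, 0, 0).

Type A_2, Milnor number mu = 2.

The Hessian of f at 0 is [[2, 0, 0], [0, 0, 0], [0, 0, 2]] with rank 2, so corank 1. A Groebner basis of the Jacobian ideal J(f) in C{p,q,r} is {q^2, p, r}; counting standard monomials gives mu = 2. Corank 1: A-series; mu = 2 gives A_2.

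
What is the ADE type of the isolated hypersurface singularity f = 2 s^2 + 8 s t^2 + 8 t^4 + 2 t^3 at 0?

The Hessian of f at 0 has rank 1. Corank 1: A-series; mu = 2 gives A_2.

A_2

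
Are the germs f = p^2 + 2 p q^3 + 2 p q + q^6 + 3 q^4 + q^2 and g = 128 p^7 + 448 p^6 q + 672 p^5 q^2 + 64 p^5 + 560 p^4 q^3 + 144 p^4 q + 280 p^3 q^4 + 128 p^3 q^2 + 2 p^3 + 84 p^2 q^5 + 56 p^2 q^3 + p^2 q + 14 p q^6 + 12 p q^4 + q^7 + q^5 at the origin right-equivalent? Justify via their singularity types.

The Hessian of f at 0 is [[2, 2], [2, 2]] with rank 1, so corank 1. A Groebner basis of the Jacobian ideal J(f) in C{p,q} is {q^3, p + q}; counting standard monomials gives mu = 3. Corank 1: A-series; mu = 3 gives A_3. The Hessian of g at 0 is [[0, 0], [0, 0]] with rank 0, so corank 2. A Groebner basis of the Jacobian ideal J(g) in C{p,q} is {-p*q/9 + q^4, p*q^2, p^2 + 5*p*q/9}; counting standard monomials gives mu = 6. Corank 2; j^3 = p^2*(2*p + q) has shape L^2 M (L != M), so D-series; mu = 6 gives D_6. f is A_3 but g is D_6, hence not right-equivalent.

No.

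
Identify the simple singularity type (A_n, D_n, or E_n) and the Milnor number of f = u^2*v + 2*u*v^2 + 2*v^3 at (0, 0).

Type D4, Milnor number mu = 4.

The Hessian of f at 0 has rank 0. Corank 2; j^3 = v*(u^2 + 2*u*v + 2*v^2) splits into three distinct lines over C (the quadratic factor has nonzero discriminant), so D_4.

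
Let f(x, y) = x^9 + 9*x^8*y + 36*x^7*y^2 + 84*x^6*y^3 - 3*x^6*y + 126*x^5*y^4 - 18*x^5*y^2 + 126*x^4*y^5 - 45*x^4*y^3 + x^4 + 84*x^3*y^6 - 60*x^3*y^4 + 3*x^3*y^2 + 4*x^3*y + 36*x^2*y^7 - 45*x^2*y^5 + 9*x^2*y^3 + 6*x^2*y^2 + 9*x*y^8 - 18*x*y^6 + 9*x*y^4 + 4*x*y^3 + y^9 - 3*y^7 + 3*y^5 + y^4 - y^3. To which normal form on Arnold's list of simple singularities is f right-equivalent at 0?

E_6

The Hessian of f at 0 has rank 0. Corank 2; j^3 = -y^3 is a perfect cube, so E-series; the 4-jet and mu = 6 give E_6.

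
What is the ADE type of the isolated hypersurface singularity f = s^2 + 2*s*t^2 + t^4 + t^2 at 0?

A_{1}

The Hessian of f at 0 is [[2, 0], [0, 2]] with rank 2, so corank 0. A Groebner basis of the Jacobian ideal J(f) in C{s,t} is {s, t}; counting standard monomials gives mu = 1. Corank 0: nondegenerate Morse point, so A_1.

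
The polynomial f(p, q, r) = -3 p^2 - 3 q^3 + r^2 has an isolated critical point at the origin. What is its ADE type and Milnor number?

The Hessian of f at 0 is [[-6, 0, 0], [0, 0, 0], [0, 0, 2]] with rank 2, so corank 1. A Groebner basis of the Jacobian ideal J(f) in C{p,q,r} is {q^2, p, r}; counting standard monomials gives mu = 2. Corank 1: A-series; mu = 2 gives A_2.

Type A_2, Milnor number mu = 2.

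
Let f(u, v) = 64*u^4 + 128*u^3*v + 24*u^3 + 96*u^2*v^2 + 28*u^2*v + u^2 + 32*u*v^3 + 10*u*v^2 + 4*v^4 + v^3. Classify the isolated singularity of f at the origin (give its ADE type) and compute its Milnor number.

Type A2, Milnor number mu = 2.

The Hessian of f at 0 has rank 1. Corank 1: A-series; mu = 2 gives A_2.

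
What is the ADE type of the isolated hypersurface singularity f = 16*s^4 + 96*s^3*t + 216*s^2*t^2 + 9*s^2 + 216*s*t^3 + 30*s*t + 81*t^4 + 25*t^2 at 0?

The Hessian of f at 0 is [[18, 30], [30, 50]] with rank 1, so corank 1. A Groebner basis of the Jacobian ideal J(f) in C{s,t} is {t^3, s + 5*t/3}; counting standard monomials gives mu = 3. Corank 1: A-series; mu = 3 gives A_3.

A_3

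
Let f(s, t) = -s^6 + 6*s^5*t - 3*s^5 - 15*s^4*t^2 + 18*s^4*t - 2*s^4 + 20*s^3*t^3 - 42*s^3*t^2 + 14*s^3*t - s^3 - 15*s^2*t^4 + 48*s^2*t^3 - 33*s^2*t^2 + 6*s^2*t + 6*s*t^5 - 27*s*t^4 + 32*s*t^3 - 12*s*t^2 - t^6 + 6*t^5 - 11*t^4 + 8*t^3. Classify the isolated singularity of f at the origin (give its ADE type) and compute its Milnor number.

Type E6, Milnor number mu = 6.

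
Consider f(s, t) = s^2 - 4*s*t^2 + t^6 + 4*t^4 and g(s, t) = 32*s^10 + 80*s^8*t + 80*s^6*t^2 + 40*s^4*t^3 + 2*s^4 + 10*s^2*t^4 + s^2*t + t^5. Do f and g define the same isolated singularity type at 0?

The Hessian of f at 0 has rank 1. Corank 1: A-series; mu = 5 gives A_5. The Hessian of g at 0 has rank 0. Corank 2; j^3 = s^2*t has shape L^2 M (L != M), so D-series; mu = 6 gives D_6. f is A_5 but g is D_6, hence not right-equivalent.

No.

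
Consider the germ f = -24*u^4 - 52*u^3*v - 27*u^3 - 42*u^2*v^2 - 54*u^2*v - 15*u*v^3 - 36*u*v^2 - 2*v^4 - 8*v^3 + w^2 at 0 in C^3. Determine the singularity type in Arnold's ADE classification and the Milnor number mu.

Type E_7, Milnor number mu = 7.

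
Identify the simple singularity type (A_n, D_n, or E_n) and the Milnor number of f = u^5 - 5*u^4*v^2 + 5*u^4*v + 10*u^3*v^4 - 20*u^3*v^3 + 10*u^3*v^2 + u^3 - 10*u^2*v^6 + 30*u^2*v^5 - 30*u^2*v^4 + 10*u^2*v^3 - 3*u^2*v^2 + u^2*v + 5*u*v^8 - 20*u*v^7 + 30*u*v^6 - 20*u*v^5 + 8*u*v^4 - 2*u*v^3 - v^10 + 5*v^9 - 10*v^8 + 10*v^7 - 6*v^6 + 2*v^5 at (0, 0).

Type D6, Milnor number mu = 6.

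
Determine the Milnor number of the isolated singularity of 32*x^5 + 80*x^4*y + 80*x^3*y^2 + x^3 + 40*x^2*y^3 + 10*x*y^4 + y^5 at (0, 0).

8

The Hessian of f at 0 has rank 0. Corank 2; j^3 = x^3 is a perfect cube, so E-series; the 5-jet and mu = 8 give E_8.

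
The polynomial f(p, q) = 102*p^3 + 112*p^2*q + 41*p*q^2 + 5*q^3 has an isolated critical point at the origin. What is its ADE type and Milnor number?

The Hessian of f at 0 is [[0, 0], [0, 0]] with rank 0, so corank 2. A Groebner basis of the Jacobian ideal J(f) in C{p,q} is {q^3, p^2 + q^2/2, p*q - q^2/2}; counting standard monomials gives mu = 4. Corank 2; j^3 = (3*p + q)*(34*p^2 + 26*p*q + 5*q^2) splits into three distinct lines over C (the quadratic factor has nonzero discriminant), so D_4.

Type D_{4}, Milnor number mu = 4.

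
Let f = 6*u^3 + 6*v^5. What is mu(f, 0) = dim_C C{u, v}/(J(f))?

8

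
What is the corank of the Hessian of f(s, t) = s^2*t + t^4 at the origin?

Hessian at 0 has rank 0.

2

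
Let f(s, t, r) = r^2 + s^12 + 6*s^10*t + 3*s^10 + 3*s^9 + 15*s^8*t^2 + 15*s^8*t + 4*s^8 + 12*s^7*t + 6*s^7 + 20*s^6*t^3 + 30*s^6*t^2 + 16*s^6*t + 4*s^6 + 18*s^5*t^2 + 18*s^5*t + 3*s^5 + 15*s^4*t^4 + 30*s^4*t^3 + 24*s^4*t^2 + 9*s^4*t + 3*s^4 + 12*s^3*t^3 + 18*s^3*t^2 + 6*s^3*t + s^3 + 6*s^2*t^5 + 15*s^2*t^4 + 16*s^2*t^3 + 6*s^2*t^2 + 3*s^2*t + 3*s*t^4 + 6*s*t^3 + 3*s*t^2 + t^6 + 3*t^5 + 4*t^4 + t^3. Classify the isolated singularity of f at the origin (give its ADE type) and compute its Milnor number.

Type E6, Milnor number mu = 6.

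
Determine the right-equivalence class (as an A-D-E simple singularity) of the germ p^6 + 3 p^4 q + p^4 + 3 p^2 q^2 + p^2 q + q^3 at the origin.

D_{4}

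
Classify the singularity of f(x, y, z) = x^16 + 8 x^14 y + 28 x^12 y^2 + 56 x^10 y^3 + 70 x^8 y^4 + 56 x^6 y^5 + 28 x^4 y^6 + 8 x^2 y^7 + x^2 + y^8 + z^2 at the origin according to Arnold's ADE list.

The Hessian of f at 0 is [[2, 0, 0], [0, 0, 0], [0, 0, 2]] with rank 2, so corank 1. A Groebner basis of the Jacobian ideal J(f) in C{x,y,z} is {y^7, x, z}; counting standard monomials gives mu = 7. Corank 1: A-series; mu = 7 gives A_7.

A_{7}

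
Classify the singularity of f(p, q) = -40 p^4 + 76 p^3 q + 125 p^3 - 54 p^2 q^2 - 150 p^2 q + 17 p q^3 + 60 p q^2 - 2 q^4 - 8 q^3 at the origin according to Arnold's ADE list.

E_7

The Hessian of f at 0 has rank 0. Corank 2; j^3 = (5*p - 2*q)^3 is a perfect cube, so E-series; the 4-jet and mu = 7 give E_7.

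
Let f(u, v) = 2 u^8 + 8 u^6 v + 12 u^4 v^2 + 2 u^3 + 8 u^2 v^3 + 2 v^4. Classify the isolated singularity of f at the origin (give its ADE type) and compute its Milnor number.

The Hessian of f at 0 has rank 0. Corank 2; j^3 = 2*u^3 is a perfect cube, so E-series; the 4-jet and mu = 6 give E_6.

Type E_6, Milnor number mu = 6.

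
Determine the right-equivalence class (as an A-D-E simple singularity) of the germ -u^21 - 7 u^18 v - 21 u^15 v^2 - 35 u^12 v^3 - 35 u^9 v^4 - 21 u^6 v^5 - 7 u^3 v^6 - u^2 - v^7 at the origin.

The Hessian of f at 0 has rank 1. Corank 1: A-series; mu = 6 gives A_6.

A6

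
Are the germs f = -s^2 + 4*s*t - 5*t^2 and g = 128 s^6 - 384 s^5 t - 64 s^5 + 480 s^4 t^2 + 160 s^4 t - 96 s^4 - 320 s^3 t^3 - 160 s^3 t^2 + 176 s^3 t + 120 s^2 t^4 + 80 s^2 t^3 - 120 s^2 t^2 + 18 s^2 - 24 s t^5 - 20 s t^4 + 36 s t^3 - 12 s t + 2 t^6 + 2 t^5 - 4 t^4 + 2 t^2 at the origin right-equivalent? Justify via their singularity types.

No.

The Hessian of f at 0 is [[-2, 4], [4, -10]] with rank 2, so corank 0. A Groebner basis of the Jacobian ideal J(f) in C{s,t} is {s, t}; counting standard monomials gives mu = 1. Corank 0: nondegenerate Morse point, so A_1. The Hessian of g at 0 is [[36, -12], [-12, 4]] with rank 1, so corank 1. A Groebner basis of the Jacobian ideal J(g) in C{s,t} is {81*s + t^3 - 27*t, s^2 - t^2/9, s*t - t^2/3}; counting standard monomials gives mu = 4. Corank 1: A-series; mu = 4 gives A_4. f is A_1 but g is A_4, hence not right-equivalent.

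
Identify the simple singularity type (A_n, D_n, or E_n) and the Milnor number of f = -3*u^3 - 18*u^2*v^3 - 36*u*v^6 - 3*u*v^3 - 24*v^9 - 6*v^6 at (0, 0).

Type E_7, Milnor number mu = 7.

The Hessian of f at 0 has rank 0. Corank 2; j^3 = -3*u^3 is a perfect cube, so E-series; the 4-jet and mu = 7 give E_7.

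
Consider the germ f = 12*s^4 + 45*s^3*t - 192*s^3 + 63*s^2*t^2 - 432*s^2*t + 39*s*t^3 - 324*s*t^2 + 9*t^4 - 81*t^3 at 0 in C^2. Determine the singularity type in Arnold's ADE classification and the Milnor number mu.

Type E_{7}, Milnor number mu = 7.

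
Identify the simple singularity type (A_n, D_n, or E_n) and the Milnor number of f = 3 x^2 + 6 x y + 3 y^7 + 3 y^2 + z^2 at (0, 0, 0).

Type A_{6}, Milnor number mu = 6.

The Hessian of f at 0 is [[6, 6, 0], [6, 6, 0], [0, 0, 2]] with rank 2, so corank 1. A Groebner basis of the Jacobian ideal J(f) in C{x,y,z} is {y^6, x + y, z}; counting standard monomials gives mu = 6. Corank 1: A-series; mu = 6 gives A_6.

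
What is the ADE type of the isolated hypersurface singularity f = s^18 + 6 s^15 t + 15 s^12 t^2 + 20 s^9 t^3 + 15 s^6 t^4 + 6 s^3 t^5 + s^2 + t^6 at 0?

A_{5}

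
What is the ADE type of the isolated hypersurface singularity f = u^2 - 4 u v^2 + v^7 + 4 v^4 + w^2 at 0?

A_6

The Hessian of f at 0 is [[2, 0, 0], [0, 0, 0], [0, 0, 2]] with rank 2, so corank 1. A Groebner basis of the Jacobian ideal J(f) in C{u,v,w} is {u^3, -u/2 + v^2, w}; counting standard monomials gives mu = 6. Corank 1: A-series; mu = 6 gives A_6.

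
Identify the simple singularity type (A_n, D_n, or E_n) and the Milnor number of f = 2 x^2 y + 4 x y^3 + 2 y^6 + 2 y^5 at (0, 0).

The Hessian of f at 0 has rank 0. Corank 2; j^3 = 2*x^2*y has shape L^2 M (L != M), so D-series; mu = 7 gives D_7.

Type D_{7}, Milnor number mu = 7.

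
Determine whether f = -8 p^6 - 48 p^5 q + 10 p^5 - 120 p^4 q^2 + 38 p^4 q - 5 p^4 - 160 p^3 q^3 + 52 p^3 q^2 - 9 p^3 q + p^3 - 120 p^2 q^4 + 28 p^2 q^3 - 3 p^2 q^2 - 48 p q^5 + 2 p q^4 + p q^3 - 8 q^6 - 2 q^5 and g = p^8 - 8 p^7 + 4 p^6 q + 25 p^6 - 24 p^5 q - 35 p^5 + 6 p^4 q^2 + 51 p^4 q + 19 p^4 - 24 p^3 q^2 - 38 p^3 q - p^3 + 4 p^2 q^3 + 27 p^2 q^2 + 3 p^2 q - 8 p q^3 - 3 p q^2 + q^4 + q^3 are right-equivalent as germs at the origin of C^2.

No.

The Hessian of f at 0 has rank 0. Corank 2; j^3 = p^3 is a perfect cube, so E-series; the 4-jet and mu = 7 give E_7. The Hessian of g at 0 has rank 0. Corank 2; j^3 = -(p - q)^3 is a perfect cube, so E-series; the 4-jet and mu = 6 give E_6. f is E_7 but g is E_6, hence not right-equivalent.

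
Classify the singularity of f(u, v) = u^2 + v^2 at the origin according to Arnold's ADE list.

A_{1}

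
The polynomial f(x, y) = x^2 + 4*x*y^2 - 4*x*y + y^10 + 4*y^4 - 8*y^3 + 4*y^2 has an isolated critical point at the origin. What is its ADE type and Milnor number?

The Hessian of f at 0 is [[2, -4], [-4, 8]] with rank 1, so corank 1. A Groebner basis of the Jacobian ideal J(f) in C{x,y} is {x^5 + 20*x^4 - 120*x^3*y - 140*x^3 + 432*x^2*y + 184*x^2 - 432*x*y - 64*x + 128*y, x^4*y + 4*x^4 - 20*x^3*y - 20*x^3 + 60*x^2*y + 24*x^2 - 56*x*y - 8*x + 16*y, x/2 + y^2 - y}; counting standard monomials gives mu = 9. Corank 1: A-series; mu = 9 gives A_9.

Type A9, Milnor number mu = 9.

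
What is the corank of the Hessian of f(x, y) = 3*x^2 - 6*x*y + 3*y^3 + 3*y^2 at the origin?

1

Hessian at 0 has rank 1.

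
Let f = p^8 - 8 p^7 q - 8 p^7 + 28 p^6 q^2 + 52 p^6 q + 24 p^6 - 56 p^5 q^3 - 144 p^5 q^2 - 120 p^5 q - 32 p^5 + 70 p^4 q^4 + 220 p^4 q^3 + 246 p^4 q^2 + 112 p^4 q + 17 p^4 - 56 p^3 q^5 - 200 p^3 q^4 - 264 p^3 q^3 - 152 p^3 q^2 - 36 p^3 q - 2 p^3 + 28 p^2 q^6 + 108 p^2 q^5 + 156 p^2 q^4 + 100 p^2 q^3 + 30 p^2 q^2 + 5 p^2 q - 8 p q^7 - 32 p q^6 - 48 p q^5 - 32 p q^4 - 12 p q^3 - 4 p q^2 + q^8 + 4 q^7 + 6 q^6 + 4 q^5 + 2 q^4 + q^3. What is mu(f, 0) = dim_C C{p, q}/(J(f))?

The Hessian of f at 0 is [[0, 0], [0, 0]] with rank 0, so corank 2. A Groebner basis of the Jacobian ideal J(f) in C{p,q} is {p*q^2 + p*q/8 - q^2/8, p*q/8 + q^3 - q^2/8, p^2 - 3*p*q/2 + q^2/2}; counting standard monomials gives mu = 5. Corank 2; j^3 = -(p - q)^2*(2*p - q) has shape L^2 M (L != M), so D-series; mu = 5 gives D_5.

5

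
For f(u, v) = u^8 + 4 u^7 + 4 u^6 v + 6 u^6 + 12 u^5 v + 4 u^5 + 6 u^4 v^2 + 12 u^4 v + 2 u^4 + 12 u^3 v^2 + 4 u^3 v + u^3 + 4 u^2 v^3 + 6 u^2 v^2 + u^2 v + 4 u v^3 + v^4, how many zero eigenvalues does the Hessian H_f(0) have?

2

Hessian at 0 has rank 0.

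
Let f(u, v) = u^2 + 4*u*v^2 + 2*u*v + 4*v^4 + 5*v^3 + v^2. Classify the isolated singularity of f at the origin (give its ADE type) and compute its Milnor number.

The Hessian of f at 0 has rank 1. Corank 1: A-series; mu = 2 gives A_2.

Type A2, Milnor number mu = 2.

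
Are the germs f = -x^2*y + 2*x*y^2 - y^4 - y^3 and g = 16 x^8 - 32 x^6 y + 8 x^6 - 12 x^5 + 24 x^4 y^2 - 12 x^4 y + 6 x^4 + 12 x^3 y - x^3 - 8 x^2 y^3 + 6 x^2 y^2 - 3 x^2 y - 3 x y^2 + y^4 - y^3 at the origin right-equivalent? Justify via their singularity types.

No.

The Hessian of f at 0 has rank 0. Corank 2; j^3 = -y*(x - y)^2 has shape L^2 M (L != M), so D-series; mu = 5 gives D_5. The Hessian of g at 0 has rank 0. Corank 2; j^3 = -(x + y)^3 is a perfect cube, so E-series; the 4-jet and mu = 6 give E_6. f is D_5 but g is E_6, hence not right-equivalent.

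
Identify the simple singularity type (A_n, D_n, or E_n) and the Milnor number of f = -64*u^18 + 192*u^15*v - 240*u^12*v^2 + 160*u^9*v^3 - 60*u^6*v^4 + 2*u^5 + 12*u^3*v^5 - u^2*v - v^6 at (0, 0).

Type D_7, Milnor number mu = 7.

The Hessian of f at 0 is [[0, 0], [0, 0]] with rank 0, so corank 2. A Groebner basis of the Jacobian ideal J(f) in C{u,v} is {u^2/6 + v^5, u^3, u*v}; counting standard monomials gives mu = 7. Corank 2; j^3 = -u^2*v has shape L^2 M (L != M), so D-series; mu = 7 gives D_7.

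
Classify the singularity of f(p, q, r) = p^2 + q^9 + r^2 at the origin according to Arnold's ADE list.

The Hessian of f at 0 has rank 2. Corank 1: A-series; mu = 8 gives A_8.

A_{8}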